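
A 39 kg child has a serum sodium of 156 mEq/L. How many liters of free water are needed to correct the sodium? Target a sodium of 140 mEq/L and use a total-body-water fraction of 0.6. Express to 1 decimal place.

2.7 L

TBW = 0.6 · 39 = 23.4 L
Free water deficit = TBW · (Na/140 − 1)
= 23.4 · (156/140 − 1)
= 23.4 · 0.1143
= 2.67 L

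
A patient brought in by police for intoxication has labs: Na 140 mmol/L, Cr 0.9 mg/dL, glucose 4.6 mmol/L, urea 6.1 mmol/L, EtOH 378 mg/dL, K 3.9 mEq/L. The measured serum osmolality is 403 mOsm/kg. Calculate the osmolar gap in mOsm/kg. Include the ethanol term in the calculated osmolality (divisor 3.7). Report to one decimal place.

Calculated osmolality = 2·Na + glucose + urea + ethanol/3.7
= 2·140 + 4.6 + 6.1 + 378/3.7
= 280 + 4.60 + 6.10 + 102.16
= 392.86 mOsm/kg ≈ 392.9 mOsm/kg
Osmolar gap = measured − calculated = 403 − 392.9 = 10.1 mOsm/kg

10.1 mOsm/kg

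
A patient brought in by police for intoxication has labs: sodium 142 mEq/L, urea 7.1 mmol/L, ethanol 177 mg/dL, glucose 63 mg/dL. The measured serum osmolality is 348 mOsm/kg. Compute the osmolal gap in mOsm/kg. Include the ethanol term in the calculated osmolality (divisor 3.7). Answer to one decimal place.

Calculated osmolality = 2·Na + glucose/18 + urea + ethanol/3.7
= 2·142 + 63/18 + 7.1 + 177/3.7
= 284 + 3.50 + 7.10 + 47.84
= 342.44 mOsm/kg ≈ 342.4 mOsm/kg
Osmolar gap = measured − calculated = 348 − 342.4 = 5.6 mOsm/kg

5.6 mOsm/kg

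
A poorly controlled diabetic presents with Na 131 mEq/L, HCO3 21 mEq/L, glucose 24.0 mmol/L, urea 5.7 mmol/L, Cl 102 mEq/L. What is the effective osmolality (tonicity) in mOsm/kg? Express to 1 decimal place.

286.0 mOsm/kg

Effective osmolality excludes urea (freely permeant across cell membranes):
2·Na + glucose
= 2·131 + 24
= 262 + 24
= 286 mOsm/kg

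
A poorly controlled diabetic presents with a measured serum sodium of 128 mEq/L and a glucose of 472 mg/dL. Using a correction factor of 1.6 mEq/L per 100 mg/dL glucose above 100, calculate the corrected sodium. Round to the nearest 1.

134 mEq/L

Corrected Na = measured Na + 1.6 · (glucose − 100)/100
= 128 + 1.6 · (472 − 100)/100
= 128 + 6
= 134 mEq/L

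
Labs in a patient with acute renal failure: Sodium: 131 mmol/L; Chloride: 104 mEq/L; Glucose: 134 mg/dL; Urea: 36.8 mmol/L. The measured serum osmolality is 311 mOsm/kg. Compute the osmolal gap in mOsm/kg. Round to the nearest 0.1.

Calculated osmolality = 2·Na + glucose/18 + urea
= 2·131 + 134/18 + 36.8
= 262 + 7.44 + 36.80
= 306.24 mOsm/kg ≈ 306.2 mOsm/kg
Osmolar gap = measured − calculated = 311 − 306.2 = 4.8 mOsm/kg

4.8 mOsm/kg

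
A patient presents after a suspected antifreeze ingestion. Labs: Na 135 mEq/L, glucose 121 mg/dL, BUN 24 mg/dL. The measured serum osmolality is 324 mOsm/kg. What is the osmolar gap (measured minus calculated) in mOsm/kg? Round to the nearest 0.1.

Calculated osmolality = 2·Na + glucose/18 + BUN/2.8
= 2·135 + 121/18 + 24/2.8
= 270 + 6.72 + 8.57
= 285.29 mOsm/kg ≈ 285.3 mOsm/kg
Osmolar gap = measured − calculated = 324 − 285.3 = 38.7 mOsm/kg

38.7 mOsm/kg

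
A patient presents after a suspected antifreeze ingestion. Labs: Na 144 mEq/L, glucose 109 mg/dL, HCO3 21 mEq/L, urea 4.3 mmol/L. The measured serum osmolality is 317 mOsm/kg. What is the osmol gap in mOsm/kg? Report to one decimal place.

Calculated osmolality = 2·Na + glucose/18 + urea
= 2·144 + 109/18 + 4.3
= 288 + 6.06 + 4.30
= 298.36 mOsm/kg ≈ 298.4 mOsm/kg
Osmolar gap = measured − calculated = 317 − 298.4 = 18.6 mOsm/kg

18.6 mOsm/kg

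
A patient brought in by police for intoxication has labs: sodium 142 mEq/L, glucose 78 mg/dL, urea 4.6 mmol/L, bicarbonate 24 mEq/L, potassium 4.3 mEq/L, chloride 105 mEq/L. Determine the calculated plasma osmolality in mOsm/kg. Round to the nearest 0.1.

292.9 mOsm/kg

Calculated osmolality = 2·Na + glucose/18 + urea
= 2·142 + 78/18 + 4.6
= 284 + 4.33 + 4.60
= 292.93 mOsm/kg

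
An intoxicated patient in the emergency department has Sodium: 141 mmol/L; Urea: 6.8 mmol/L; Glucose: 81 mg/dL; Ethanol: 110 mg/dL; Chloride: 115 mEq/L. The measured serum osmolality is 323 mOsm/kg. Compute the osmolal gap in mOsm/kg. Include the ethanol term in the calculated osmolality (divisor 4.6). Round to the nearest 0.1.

Calculated osmolality = 2·Na + glucose/18 + urea + ethanol/4.6
= 2·141 + 81/18 + 6.8 + 110/4.6
= 282 + 4.50 + 6.80 + 23.91
= 317.21 mOsm/kg ≈ 317.2 mOsm/kg
Osmolar gap = measured − calculated = 323 − 317.2 = 5.8 mOsm/kg

5.8 mOsm/kg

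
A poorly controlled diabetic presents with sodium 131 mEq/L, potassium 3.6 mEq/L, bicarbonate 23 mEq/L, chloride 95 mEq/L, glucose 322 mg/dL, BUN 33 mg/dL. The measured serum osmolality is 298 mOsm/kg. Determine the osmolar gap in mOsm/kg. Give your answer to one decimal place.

Calculated osmolality = 2·Na + glucose/18 + BUN/2.8
= 2·131 + 322/18 + 33/2.8
= 262 + 17.89 + 11.79
= 291.68 mOsm/kg ≈ 291.7 mOsm/kg
Osmolar gap = measured − calculated = 298 − 291.7 = 6.3 mOsm/kg

6.3 mOsm/kg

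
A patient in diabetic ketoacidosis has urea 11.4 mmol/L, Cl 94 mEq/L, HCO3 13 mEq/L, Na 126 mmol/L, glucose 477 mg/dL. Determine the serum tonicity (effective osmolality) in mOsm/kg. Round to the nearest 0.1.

Effective osmolality excludes urea (freely permeant across cell membranes):
2·Na + glucose/18
= 2·126 + 477/18
= 252 + 26.5
= 278.5 mOsm/kg

278.5 mOsm/kg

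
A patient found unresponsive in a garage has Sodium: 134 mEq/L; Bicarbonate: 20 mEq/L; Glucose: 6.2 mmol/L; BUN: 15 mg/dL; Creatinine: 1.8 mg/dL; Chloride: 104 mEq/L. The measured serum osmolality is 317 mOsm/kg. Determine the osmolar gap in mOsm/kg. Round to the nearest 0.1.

37.4 mOsm/kg

Calculated osmolality = 2·Na + glucose + BUN/2.8
= 2·134 + 6.2 + 15/2.8
= 268 + 6.20 + 5.36
= 279.56 mOsm/kg ≈ 279.6 mOsm/kg
Osmolar gap = measured − calculated = 317 − 279.6 = 37.4 mOsm/kg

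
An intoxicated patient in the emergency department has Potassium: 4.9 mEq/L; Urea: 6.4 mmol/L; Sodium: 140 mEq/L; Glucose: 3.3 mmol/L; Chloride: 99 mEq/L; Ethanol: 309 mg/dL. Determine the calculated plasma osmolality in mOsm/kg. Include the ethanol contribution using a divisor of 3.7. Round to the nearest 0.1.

373.2 mOsm/kg

Calculated osmolality = 2·Na + glucose + urea + ethanol/3.7
= 2·140 + 3.3 + 6.4 + 309/3.7
= 280 + 3.30 + 6.40 + 83.51
= 373.21 mOsm/kg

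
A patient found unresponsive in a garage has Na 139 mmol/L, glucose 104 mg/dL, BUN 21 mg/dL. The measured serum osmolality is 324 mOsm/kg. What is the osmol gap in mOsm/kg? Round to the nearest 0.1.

32.7 mOsm/kg

Calculated osmolality = 2·Na + glucose/18 + BUN/2.8
= 2·139 + 104/18 + 21/2.8
= 278 + 5.78 + 7.50
= 291.28 mOsm/kg ≈ 291.3 mOsm/kg
Osmolar gap = measured − calculated = 324 − 291.3 = 32.7 mOsm/kg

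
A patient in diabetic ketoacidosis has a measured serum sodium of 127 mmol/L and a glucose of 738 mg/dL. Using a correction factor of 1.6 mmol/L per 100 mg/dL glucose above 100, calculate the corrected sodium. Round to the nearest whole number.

137 mmol/L

Corrected Na = measured Na + 1.6 · (glucose − 100)/100
= 127 + 1.6 · (738 − 100)/100
= 127 + 10.2
= 137.2 mmol/L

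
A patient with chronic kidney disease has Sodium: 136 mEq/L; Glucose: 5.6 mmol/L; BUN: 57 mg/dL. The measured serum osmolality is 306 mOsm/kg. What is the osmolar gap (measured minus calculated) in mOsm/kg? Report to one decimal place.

Calculated osmolality = 2·Na + glucose + BUN/2.8
= 2·136 + 5.6 + 57/2.8
= 272 + 5.60 + 20.36
= 297.96 mOsm/kg ≈ 298.0 mOsm/kg
Osmolar gap = measured − calculated = 306 − 298.0 = 8.0 mOsm/kg

8.0 mOsm/kg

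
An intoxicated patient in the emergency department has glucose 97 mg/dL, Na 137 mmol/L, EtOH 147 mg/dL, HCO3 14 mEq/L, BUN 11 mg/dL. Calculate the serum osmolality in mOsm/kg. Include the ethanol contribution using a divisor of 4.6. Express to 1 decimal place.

Calculated osmolality = 2·Na + glucose/18 + BUN/2.8 + ethanol/4.6
= 2·137 + 97/18 + 11/2.8 + 147/4.6
= 274 + 5.39 + 3.93 + 31.96
= 315.28 mOsm/kg

315.3 mOsm/kg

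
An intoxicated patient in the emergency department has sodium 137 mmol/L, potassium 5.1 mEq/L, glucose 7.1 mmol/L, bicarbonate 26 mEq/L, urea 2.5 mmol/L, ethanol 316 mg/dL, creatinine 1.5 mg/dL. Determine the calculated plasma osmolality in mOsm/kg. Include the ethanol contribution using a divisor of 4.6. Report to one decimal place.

352.3 mOsm/kg

Calculated osmolality = 2·Na + glucose + urea + ethanol/4.6
= 2·137 + 7.1 + 2.5 + 316/4.6
= 274 + 7.10 + 2.50 + 68.70
= 352.3 mOsm/kg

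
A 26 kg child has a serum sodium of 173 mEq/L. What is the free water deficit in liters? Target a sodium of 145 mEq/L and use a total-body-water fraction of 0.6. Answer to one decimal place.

3.0 L

TBW = 0.6 · 26 = 15.6 L
Free water deficit = TBW · (Na/145 − 1)
= 15.6 · (173/145 − 1)
= 15.6 · 0.1931
= 3.01 L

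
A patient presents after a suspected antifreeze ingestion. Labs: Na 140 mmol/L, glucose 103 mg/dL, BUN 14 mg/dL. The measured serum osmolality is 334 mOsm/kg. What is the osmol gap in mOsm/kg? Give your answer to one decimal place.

43.3 mOsm/kg

Calculated osmolality = 2·Na + glucose/18 + BUN/2.8
= 2·140 + 103/18 + 14/2.8
= 280 + 5.72 + 5
= 290.72 mOsm/kg ≈ 290.7 mOsm/kg
Osmolar gap = measured − calculated = 334 − 290.7 = 43.3 mOsm/kg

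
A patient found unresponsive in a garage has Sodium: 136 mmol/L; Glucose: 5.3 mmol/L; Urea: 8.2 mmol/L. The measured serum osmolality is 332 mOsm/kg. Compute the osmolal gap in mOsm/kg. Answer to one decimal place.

46.5 mOsm/kg

Calculated osmolality = 2·Na + glucose + urea
= 2·136 + 5.3 + 8.2
= 272 + 5.30 + 8.20
= 285.5 mOsm/kg ≈ 285.5 mOsm/kg
Osmolar gap = measured − calculated = 332 − 285.5 = 46.5 mOsm/kg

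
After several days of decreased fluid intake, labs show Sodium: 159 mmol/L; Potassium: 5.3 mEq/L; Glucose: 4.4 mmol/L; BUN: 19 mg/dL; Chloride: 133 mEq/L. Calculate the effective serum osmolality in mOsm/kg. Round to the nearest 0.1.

322.4 mOsm/kg

Effective osmolality excludes urea (freely permeant across cell membranes):
2·Na + glucose
= 2·159 + 4.4
= 318 + 4.4
= 322.4 mOsm/kg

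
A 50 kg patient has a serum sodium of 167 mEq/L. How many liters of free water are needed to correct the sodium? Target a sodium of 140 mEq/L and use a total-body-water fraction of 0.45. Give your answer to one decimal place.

4.3 L

TBW = 0.45 · 50 = 22.5 L
Free water deficit = TBW · (Na/140 − 1)
= 22.5 · (167/140 − 1)
= 22.5 · 0.1929
= 4.34 L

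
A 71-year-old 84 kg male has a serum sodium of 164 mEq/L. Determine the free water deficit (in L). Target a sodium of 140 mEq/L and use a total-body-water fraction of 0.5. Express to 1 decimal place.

TBW = 0.5 · 84 = 42 L
Free water deficit = TBW · (Na/140 − 1)
= 42 · (164/140 − 1)
= 42 · 0.1714
= 7.2 L

7.2 L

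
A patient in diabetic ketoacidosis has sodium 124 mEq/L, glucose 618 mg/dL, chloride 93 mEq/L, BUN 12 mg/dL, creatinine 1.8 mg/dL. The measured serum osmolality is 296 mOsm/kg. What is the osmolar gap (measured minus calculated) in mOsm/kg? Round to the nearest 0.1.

9.4 mOsm/kg

Calculated osmolality = 2·Na + glucose/18 + BUN/2.8
= 2·124 + 618/18 + 12/2.8
= 248 + 34.33 + 4.29
= 286.62 mOsm/kg ≈ 286.6 mOsm/kg
Osmolar gap = measured − calculated = 296 − 286.6 = 9.4 mOsm/kg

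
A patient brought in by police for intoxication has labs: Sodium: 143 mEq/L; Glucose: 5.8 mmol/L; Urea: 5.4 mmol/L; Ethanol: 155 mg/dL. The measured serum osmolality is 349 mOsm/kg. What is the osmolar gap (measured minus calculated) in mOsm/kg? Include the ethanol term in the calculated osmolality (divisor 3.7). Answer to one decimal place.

9.9 mOsm/kg

Calculated osmolality = 2·Na + glucose + urea + ethanol/3.7
= 2·143 + 5.8 + 5.4 + 155/3.7
= 286 + 5.80 + 5.40 + 41.89
= 339.09 mOsm/kg ≈ 339.1 mOsm/kg
Osmolar gap = measured − calculated = 349 − 339.1 = 9.9 mOsm/kg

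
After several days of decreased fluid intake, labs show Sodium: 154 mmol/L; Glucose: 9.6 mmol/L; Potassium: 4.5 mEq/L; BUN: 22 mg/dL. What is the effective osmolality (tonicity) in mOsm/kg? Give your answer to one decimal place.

317.6 mOsm/kg

Effective osmolality excludes urea (freely permeant across cell membranes):
2·Na + glucose
= 2·154 + 9.6
= 308 + 9.6
= 317.6 mOsm/kg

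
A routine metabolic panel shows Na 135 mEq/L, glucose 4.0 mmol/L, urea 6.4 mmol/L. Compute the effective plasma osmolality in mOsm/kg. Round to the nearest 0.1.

Effective osmolality excludes urea (freely permeant across cell membranes):
2·Na + glucose
= 2·135 + 4
= 270 + 4
= 274 mOsm/kg

274.0 mOsm/kg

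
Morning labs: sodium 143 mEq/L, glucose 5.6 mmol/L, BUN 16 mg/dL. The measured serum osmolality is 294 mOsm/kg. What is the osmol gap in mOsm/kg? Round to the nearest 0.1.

-3.3 mOsm/kg

Calculated osmolality = 2·Na + glucose + BUN/2.8
= 2·143 + 5.6 + 16/2.8
= 286 + 5.60 + 5.71
= 297.31 mOsm/kg ≈ 297.3 mOsm/kg
Osmolar gap = measured − calculated = 294 − 297.3 = -3.3 mOsm/kg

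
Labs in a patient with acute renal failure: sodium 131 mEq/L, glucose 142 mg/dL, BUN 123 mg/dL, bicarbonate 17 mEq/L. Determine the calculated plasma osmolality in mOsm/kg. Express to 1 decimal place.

313.8 mOsm/kg

Calculated osmolality = 2·Na + glucose/18 + BUN/2.8
= 2·131 + 142/18 + 123/2.8
= 262 + 7.89 + 43.93
= 313.82 mOsm/kg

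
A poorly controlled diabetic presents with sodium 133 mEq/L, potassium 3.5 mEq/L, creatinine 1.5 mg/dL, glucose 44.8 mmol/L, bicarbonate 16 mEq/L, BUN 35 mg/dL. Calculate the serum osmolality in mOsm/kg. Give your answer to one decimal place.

Calculated osmolality = 2·Na + glucose + BUN/2.8
= 2·133 + 44.8 + 35/2.8
= 266 + 44.80 + 12.50
= 323.3 mOsm/kg

323.3 mOsm/kg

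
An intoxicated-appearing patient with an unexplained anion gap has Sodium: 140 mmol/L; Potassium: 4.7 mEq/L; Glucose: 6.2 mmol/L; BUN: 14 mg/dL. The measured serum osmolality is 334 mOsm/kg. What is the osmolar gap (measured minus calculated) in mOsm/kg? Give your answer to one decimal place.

42.8 mOsm/kg

Calculated osmolality = 2·Na + glucose + BUN/2.8
= 2·140 + 6.2 + 14/2.8
= 280 + 6.20 + 5
= 291.2 mOsm/kg ≈ 291.2 mOsm/kg
Osmolar gap = measured − calculated = 334 − 291.2 = 42.8 mOsm/kg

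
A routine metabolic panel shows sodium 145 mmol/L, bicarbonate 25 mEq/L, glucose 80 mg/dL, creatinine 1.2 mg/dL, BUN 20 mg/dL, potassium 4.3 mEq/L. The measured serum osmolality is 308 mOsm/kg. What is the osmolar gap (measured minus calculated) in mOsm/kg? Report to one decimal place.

Calculated osmolality = 2·Na + glucose/18 + BUN/2.8
= 2·145 + 80/18 + 20/2.8
= 290 + 4.44 + 7.14
= 301.58 mOsm/kg ≈ 301.6 mOsm/kg
Osmolar gap = measured − calculated = 308 − 301.6 = 6.4 mOsm/kg

6.4 mOsm/kg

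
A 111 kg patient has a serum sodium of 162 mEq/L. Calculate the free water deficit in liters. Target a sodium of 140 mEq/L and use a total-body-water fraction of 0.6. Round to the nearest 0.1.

10.5 L

TBW = 0.6 · 111 = 66.6 L
Free water deficit = TBW · (Na/140 − 1)
= 66.6 · (162/140 − 1)
= 66.6 · 0.1571
= 10.46 L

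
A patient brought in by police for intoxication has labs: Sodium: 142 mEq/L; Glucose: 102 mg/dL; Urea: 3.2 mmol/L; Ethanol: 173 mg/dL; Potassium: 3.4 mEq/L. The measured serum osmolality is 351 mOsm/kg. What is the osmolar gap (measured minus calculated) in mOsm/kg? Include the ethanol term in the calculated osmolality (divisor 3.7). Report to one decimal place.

11.4 mOsm/kg

Calculated osmolality = 2·Na + glucose/18 + urea + ethanol/3.7
= 2·142 + 102/18 + 3.2 + 173/3.7
= 284 + 5.67 + 3.20 + 46.76
= 339.63 mOsm/kg ≈ 339.6 mOsm/kg
Osmolar gap = measured − calculated = 351 − 339.6 = 11.4 mOsm/kg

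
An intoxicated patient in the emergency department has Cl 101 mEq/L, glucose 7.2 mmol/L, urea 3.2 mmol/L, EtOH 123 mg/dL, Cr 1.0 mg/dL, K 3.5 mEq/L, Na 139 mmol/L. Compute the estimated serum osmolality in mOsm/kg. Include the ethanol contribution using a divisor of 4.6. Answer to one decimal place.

Calculated osmolality = 2·Na + glucose + urea + ethanol/4.6
= 2·139 + 7.2 + 3.2 + 123/4.6
= 278 + 7.20 + 3.20 + 26.74
= 315.14 mOsm/kg

315.1 mOsm/kg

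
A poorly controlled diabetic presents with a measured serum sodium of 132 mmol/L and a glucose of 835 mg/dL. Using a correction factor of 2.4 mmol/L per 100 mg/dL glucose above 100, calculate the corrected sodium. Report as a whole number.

150 mmol/L

Corrected Na = measured Na + 2.4 · (glucose − 100)/100
= 132 + 2.4 · (835 − 100)/100
= 132 + 17.6
= 149.6 mmol/L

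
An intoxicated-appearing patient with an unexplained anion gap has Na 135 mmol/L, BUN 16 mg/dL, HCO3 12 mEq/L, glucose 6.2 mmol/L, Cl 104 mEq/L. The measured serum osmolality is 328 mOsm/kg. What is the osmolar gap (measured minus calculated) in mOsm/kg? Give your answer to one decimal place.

Calculated osmolality = 2·Na + glucose + BUN/2.8
= 2·135 + 6.2 + 16/2.8
= 270 + 6.20 + 5.71
= 281.91 mOsm/kg ≈ 281.9 mOsm/kg
Osmolar gap = measured − calculated = 328 − 281.9 = 46.1 mOsm/kg

46.1 mOsm/kg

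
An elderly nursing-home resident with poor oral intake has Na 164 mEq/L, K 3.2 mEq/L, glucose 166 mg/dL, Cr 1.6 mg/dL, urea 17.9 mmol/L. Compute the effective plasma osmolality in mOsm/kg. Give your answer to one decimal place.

Effective osmolality excludes urea (freely permeant across cell membranes):
2·Na + glucose/18
= 2·164 + 166/18
= 328 + 9.22
= 337.22 mOsm/kg

337.2 mOsm/kg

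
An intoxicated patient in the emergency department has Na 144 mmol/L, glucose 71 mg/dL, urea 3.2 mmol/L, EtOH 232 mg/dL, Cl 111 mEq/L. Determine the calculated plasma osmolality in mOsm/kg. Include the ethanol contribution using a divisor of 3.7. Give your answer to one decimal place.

Calculated osmolality = 2·Na + glucose/18 + urea + ethanol/3.7
= 2·144 + 71/18 + 3.2 + 232/3.7
= 288 + 3.94 + 3.20 + 62.70
= 357.84 mOsm/kg

357.8 mOsm/kg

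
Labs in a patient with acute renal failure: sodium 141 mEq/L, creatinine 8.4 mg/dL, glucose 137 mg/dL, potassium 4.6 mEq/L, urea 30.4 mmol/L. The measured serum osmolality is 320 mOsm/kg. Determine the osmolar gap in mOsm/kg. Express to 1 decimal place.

Calculated osmolality = 2·Na + glucose/18 + urea
= 2·141 + 137/18 + 30.4
= 282 + 7.61 + 30.40
= 320.01 mOsm/kg ≈ 320.0 mOsm/kg
Osmolar gap = measured − calculated = 320 − 320.0 = 0.0 mOsm/kg

0.0 mOsm/kg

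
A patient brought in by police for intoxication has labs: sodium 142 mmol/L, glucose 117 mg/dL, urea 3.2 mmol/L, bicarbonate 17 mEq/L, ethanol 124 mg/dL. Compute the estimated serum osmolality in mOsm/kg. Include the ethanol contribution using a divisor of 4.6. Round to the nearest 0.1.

320.7 mOsm/kg

Calculated osmolality = 2·Na + glucose/18 + urea + ethanol/4.6
= 2·142 + 117/18 + 3.2 + 124/4.6
= 284 + 6.50 + 3.20 + 26.96
= 320.66 mOsm/kg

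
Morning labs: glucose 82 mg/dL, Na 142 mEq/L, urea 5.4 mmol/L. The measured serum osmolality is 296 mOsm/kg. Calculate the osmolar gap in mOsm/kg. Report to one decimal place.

2.0 mOsm/kg

Calculated osmolality = 2·Na + glucose/18 + urea
= 2·142 + 82/18 + 5.4
= 284 + 4.56 + 5.40
= 293.96 mOsm/kg ≈ 294.0 mOsm/kg
Osmolar gap = measured − calculated = 296 − 294.0 = 2.0 mOsm/kg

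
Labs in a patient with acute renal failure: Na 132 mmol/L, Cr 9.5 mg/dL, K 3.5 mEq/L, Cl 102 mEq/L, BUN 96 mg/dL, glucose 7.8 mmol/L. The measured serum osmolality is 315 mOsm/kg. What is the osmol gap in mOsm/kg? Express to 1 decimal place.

Calculated osmolality = 2·Na + glucose + BUN/2.8
= 2·132 + 7.8 + 96/2.8
= 264 + 7.80 + 34.29
= 306.09 mOsm/kg ≈ 306.1 mOsm/kg
Osmolar gap = measured − calculated = 315 − 306.1 = 8.9 mOsm/kg

8.9 mOsm/kg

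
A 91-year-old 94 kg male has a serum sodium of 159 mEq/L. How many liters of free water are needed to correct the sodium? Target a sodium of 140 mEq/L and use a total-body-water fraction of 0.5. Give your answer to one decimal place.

TBW = 0.5 · 94 = 47 L
Free water deficit = TBW · (Na/140 − 1)
= 47 · (159/140 − 1)
= 47 · 0.1357
= 6.38 L

6.4 L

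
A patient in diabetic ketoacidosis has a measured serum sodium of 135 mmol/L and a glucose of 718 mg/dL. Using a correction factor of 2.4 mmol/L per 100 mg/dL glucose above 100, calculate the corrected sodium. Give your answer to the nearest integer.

150 mmol/L

Corrected Na = measured Na + 2.4 · (glucose − 100)/100
= 135 + 2.4 · (718 − 100)/100
= 135 + 14.8
= 149.8 mmol/L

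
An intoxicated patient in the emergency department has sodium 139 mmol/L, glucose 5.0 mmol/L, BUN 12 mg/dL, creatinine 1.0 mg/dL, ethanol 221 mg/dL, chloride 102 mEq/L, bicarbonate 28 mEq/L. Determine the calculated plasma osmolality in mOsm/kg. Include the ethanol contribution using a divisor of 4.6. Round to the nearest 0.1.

Calculated osmolality = 2·Na + glucose + BUN/2.8 + ethanol/4.6
= 2·139 + 5 + 12/2.8 + 221/4.6
= 278 + 5 + 4.29 + 48.04
= 335.33 mOsm/kg

335.3 mOsm/kg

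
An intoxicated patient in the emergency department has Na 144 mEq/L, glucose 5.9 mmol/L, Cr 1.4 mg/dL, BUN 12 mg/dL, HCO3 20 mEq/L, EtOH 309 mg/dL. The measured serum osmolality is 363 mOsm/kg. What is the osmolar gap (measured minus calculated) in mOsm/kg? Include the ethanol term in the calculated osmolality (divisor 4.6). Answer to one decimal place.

Calculated osmolality = 2·Na + glucose + BUN/2.8 + ethanol/4.6
= 2·144 + 5.9 + 12/2.8 + 309/4.6
= 288 + 5.90 + 4.29 + 67.17
= 365.36 mOsm/kg ≈ 365.4 mOsm/kg
Osmolar gap = measured − calculated = 363 − 365.4 = -2.4 mOsm/kg

-2.4 mOsm/kg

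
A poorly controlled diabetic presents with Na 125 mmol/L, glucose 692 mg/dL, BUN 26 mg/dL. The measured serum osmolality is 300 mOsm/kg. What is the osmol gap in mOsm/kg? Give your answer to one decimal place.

2.3 mOsm/kg

Calculated osmolality = 2·Na + glucose/18 + BUN/2.8
= 2·125 + 692/18 + 26/2.8
= 250 + 38.44 + 9.29
= 297.73 mOsm/kg ≈ 297.7 mOsm/kg
Osmolar gap = measured − calculated = 300 − 297.7 = 2.3 mOsm/kg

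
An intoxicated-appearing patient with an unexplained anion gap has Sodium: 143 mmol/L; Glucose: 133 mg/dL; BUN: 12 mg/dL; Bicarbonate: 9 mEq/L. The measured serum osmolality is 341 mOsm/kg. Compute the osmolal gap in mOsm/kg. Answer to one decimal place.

Calculated osmolality = 2·Na + glucose/18 + BUN/2.8
= 2·143 + 133/18 + 12/2.8
= 286 + 7.39 + 4.29
= 297.68 mOsm/kg ≈ 297.7 mOsm/kg
Osmolar gap = measured − calculated = 341 − 297.7 = 43.3 mOsm/kg

43.3 mOsm/kg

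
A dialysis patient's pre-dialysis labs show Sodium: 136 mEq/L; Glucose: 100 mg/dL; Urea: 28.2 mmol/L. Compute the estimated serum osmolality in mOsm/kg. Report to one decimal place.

305.8 mOsm/kg

Calculated osmolality = 2·Na + glucose/18 + urea
= 2·136 + 100/18 + 28.2
= 272 + 5.56 + 28.20
= 305.76 mOsm/kg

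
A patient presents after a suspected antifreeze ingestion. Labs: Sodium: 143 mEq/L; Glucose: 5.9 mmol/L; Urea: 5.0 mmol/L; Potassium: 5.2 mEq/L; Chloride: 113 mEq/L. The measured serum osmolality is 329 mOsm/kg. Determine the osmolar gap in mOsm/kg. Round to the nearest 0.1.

Calculated osmolality = 2·Na + glucose + urea
= 2·143 + 5.9 + 5
= 286 + 5.90 + 5
= 296.9 mOsm/kg ≈ 296.9 mOsm/kg
Osmolar gap = measured − calculated = 329 − 296.9 = 32.1 mOsm/kg

32.1 mOsm/kg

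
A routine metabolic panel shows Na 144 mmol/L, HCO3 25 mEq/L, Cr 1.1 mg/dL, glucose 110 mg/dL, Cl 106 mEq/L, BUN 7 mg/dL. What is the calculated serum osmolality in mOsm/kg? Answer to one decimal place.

Calculated osmolality = 2·Na + glucose/18 + BUN/2.8
= 2·144 + 110/18 + 7/2.8
= 288 + 6.11 + 2.50
= 296.61 mOsm/kg

296.6 mOsm/kg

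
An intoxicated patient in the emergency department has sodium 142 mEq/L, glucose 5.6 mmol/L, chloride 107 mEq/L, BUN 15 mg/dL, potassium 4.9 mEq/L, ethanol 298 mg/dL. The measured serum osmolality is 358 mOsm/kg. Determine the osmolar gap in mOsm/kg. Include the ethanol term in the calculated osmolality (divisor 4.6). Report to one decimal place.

-1.7 mOsm/kg

Calculated osmolality = 2·Na + glucose + BUN/2.8 + ethanol/4.6
= 2·142 + 5.6 + 15/2.8 + 298/4.6
= 284 + 5.60 + 5.36 + 64.78
= 359.74 mOsm/kg ≈ 359.7 mOsm/kg
Osmolar gap = measured − calculated = 358 − 359.7 = -1.7 mOsm/kg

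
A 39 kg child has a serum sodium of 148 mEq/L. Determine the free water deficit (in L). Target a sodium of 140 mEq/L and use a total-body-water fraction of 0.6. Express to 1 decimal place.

1.3 L

TBW = 0.6 · 39 = 23.4 L
Free water deficit = TBW · (Na/140 − 1)
= 23.4 · (148/140 − 1)
= 23.4 · 0.0571
= 1.34 L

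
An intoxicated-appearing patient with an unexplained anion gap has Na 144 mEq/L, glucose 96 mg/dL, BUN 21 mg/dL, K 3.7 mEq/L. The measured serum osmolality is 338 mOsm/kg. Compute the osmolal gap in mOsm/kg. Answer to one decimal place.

37.2 mOsm/kg

Calculated osmolality = 2·Na + glucose/18 + BUN/2.8
= 2·144 + 96/18 + 21/2.8
= 288 + 5.33 + 7.50
= 300.83 mOsm/kg ≈ 300.8 mOsm/kg
Osmolar gap = measured − calculated = 338 − 300.8 = 37.2 mOsm/kg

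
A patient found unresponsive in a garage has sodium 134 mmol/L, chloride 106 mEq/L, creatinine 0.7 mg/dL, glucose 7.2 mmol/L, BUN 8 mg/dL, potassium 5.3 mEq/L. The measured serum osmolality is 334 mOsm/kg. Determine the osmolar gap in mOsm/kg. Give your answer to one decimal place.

55.9 mOsm/kg

Calculated osmolality = 2·Na + glucose + BUN/2.8
= 2·134 + 7.2 + 8/2.8
= 268 + 7.20 + 2.86
= 278.06 mOsm/kg ≈ 278.1 mOsm/kg
Osmolar gap = measured − calculated = 334 − 278.1 = 55.9 mOsm/kg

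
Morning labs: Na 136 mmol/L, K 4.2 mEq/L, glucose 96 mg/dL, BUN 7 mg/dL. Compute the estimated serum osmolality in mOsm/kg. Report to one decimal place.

279.8 mOsm/kg

Calculated osmolality = 2·Na + glucose/18 + BUN/2.8
= 2·136 + 96/18 + 7/2.8
= 272 + 5.33 + 2.50
= 279.83 mOsm/kg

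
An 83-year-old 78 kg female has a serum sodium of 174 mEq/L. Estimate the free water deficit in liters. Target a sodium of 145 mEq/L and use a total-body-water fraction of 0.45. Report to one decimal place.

TBW = 0.45 · 78 = 35.1 L
Free water deficit = TBW · (Na/145 − 1)
= 35.1 · (174/145 − 1)
= 35.1 · 0.2
= 7.02 L

7.0 L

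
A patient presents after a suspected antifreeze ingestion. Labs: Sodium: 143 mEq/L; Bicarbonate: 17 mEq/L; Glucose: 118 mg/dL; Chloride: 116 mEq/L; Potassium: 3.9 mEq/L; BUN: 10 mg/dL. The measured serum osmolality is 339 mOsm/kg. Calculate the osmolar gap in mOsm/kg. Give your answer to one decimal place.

Calculated osmolality = 2·Na + glucose/18 + BUN/2.8
= 2·143 + 118/18 + 10/2.8
= 286 + 6.56 + 3.57
= 296.13 mOsm/kg ≈ 296.1 mOsm/kg
Osmolar gap = measured − calculated = 339 − 296.1 = 42.9 mOsm/kg

42.9 mOsm/kg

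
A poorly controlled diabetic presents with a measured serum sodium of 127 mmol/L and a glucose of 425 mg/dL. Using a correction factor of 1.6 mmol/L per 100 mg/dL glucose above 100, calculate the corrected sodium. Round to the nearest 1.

Corrected Na = measured Na + 1.6 · (glucose − 100)/100
= 127 + 1.6 · (425 − 100)/100
= 127 + 5.2
= 132.2 mmol/L

132 mmol/L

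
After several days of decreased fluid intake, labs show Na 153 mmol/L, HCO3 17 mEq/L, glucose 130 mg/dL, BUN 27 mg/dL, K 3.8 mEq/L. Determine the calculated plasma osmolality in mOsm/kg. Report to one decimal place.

322.9 mOsm/kg

Calculated osmolality = 2·Na + glucose/18 + BUN/2.8
= 2·153 + 130/18 + 27/2.8
= 306 + 7.22 + 9.64
= 322.86 mOsm/kg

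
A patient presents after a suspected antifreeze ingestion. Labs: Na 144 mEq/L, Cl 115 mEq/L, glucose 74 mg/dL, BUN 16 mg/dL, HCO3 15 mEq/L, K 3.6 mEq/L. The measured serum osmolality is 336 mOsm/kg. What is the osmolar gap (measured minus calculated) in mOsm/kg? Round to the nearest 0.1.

Calculated osmolality = 2·Na + glucose/18 + BUN/2.8
= 2·144 + 74/18 + 16/2.8
= 288 + 4.11 + 5.71
= 297.82 mOsm/kg ≈ 297.8 mOsm/kg
Osmolar gap = measured − calculated = 336 − 297.8 = 38.2 mOsm/kg

38.2 mOsm/kg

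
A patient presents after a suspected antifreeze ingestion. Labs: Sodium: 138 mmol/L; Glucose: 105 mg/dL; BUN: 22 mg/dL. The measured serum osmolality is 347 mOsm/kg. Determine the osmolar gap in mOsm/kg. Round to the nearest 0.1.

57.3 mOsm/kg

Calculated osmolality = 2·Na + glucose/18 + BUN/2.8
= 2·138 + 105/18 + 22/2.8
= 276 + 5.83 + 7.86
= 289.69 mOsm/kg ≈ 289.7 mOsm/kg
Osmolar gap = measured − calculated = 347 − 289.7 = 57.3 mOsm/kg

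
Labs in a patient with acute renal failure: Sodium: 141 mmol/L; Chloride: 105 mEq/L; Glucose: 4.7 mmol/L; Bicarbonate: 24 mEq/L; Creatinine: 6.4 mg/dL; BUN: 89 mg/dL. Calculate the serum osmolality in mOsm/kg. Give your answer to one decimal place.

Calculated osmolality = 2·Na + glucose + BUN/2.8
= 2·141 + 4.7 + 89/2.8
= 282 + 4.70 + 31.79
= 318.49 mOsm/kg

318.5 mOsm/kg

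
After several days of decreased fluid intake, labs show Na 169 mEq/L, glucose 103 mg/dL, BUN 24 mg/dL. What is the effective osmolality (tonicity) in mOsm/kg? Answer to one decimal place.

Effective osmolality excludes urea (freely permeant across cell membranes):
2·Na + glucose/18
= 2·169 + 103/18
= 338 + 5.72
= 343.72 mOsm/kg

343.7 mOsm/kg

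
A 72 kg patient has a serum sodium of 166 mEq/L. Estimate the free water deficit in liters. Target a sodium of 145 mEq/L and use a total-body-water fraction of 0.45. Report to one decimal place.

TBW = 0.45 · 72 = 32.4 L
Free water deficit = TBW · (Na/145 − 1)
= 32.4 · (166/145 − 1)
= 32.4 · 0.1448
= 4.69 L

4.7 L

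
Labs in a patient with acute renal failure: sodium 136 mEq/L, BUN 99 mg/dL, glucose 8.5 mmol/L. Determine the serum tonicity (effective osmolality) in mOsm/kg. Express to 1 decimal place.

280.5 mOsm/kg

Effective osmolality excludes urea (freely permeant across cell membranes):
2·Na + glucose
= 2·136 + 8.5
= 272 + 8.5
= 280.5 mOsm/kg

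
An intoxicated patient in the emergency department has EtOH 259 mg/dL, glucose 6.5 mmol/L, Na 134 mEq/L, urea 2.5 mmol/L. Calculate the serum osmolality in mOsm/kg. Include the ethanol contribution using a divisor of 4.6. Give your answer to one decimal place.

Calculated osmolality = 2·Na + glucose + urea + ethanol/4.6
= 2·134 + 6.5 + 2.5 + 259/4.6
= 268 + 6.50 + 2.50 + 56.30
= 333.3 mOsm/kg

333.3 mOsm/kg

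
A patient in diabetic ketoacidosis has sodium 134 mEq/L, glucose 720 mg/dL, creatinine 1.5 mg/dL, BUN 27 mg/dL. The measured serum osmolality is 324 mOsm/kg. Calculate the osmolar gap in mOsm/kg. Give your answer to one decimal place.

Calculated osmolality = 2·Na + glucose/18 + BUN/2.8
= 2·134 + 720/18 + 27/2.8
= 268 + 40 + 9.64
= 317.64 mOsm/kg ≈ 317.6 mOsm/kg
Osmolar gap = measured − calculated = 324 − 317.6 = 6.4 mOsm/kg

6.4 mOsm/kg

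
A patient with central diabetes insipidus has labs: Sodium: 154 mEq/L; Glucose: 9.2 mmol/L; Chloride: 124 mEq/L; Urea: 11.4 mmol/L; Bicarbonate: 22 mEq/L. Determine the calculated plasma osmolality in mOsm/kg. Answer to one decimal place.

Calculated osmolality = 2·Na + glucose + urea
= 2·154 + 9.2 + 11.4
= 308 + 9.20 + 11.40
= 328.6 mOsm/kg

328.6 mOsm/kg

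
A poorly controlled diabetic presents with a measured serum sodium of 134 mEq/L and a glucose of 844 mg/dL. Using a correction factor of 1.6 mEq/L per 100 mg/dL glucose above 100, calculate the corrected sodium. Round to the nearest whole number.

Corrected Na = measured Na + 1.6 · (glucose − 100)/100
= 134 + 1.6 · (844 − 100)/100
= 134 + 11.9
= 145.9 mEq/L

146 mEq/L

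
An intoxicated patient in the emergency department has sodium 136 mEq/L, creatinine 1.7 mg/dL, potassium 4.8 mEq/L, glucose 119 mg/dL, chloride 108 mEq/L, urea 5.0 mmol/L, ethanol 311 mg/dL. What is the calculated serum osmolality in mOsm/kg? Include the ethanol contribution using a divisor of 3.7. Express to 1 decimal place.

367.7 mOsm/kg

Calculated osmolality = 2·Na + glucose/18 + urea + ethanol/3.7
= 2·136 + 119/18 + 5 + 311/3.7
= 272 + 6.61 + 5 + 84.05
= 367.66 mOsm/kg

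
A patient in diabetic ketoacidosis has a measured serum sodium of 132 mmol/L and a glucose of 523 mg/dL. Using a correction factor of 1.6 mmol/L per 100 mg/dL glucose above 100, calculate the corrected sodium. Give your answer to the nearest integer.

139 mmol/L

Corrected Na = measured Na + 1.6 · (glucose − 100)/100
= 132 + 1.6 · (523 − 100)/100
= 132 + 6.8
= 138.8 mmol/L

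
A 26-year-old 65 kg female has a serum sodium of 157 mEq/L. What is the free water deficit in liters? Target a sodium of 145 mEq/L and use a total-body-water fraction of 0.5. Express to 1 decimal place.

2.7 L

TBW = 0.5 · 65 = 32.5 L
Free water deficit = TBW · (Na/145 − 1)
= 32.5 · (157/145 − 1)
= 32.5 · 0.0828
= 2.69 L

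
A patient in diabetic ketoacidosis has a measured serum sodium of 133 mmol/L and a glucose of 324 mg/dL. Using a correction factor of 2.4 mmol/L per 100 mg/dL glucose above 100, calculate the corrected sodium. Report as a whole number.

138 mmol/L

Corrected Na = measured Na + 2.4 · (glucose − 100)/100
= 133 + 2.4 · (324 − 100)/100
= 133 + 5.4
= 138.4 mmol/L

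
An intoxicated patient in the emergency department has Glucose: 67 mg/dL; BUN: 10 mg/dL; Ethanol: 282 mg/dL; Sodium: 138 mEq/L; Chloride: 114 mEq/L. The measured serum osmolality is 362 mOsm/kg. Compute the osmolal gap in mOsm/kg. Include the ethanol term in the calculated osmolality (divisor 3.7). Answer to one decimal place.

2.5 mOsm/kg

Calculated osmolality = 2·Na + glucose/18 + BUN/2.8 + ethanol/3.7
= 2·138 + 67/18 + 10/2.8 + 282/3.7
= 276 + 3.72 + 3.57 + 76.22
= 359.51 mOsm/kg ≈ 359.5 mOsm/kg
Osmolar gap = measured − calculated = 362 − 359.5 = 2.5 mOsm/kg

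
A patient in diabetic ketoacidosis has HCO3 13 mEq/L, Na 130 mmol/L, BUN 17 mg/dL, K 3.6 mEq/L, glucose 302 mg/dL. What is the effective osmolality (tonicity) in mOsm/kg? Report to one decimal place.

Effective osmolality excludes urea (freely permeant across cell membranes):
2·Na + glucose/18
= 2·130 + 302/18
= 260 + 16.78
= 276.78 mOsm/kg

276.8 mOsm/kg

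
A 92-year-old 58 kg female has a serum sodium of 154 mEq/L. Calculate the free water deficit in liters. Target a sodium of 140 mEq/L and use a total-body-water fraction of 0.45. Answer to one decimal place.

TBW = 0.45 · 58 = 26.1 L
Free water deficit = TBW · (Na/140 − 1)
= 26.1 · (154/140 − 1)
= 26.1 · 0.1
= 2.61 L

2.6 L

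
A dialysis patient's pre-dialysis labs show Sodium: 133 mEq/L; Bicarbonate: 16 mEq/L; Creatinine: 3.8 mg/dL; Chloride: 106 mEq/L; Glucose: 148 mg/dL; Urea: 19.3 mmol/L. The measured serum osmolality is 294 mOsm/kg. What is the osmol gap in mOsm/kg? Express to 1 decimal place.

Calculated osmolality = 2·Na + glucose/18 + urea
= 2·133 + 148/18 + 19.3
= 266 + 8.22 + 19.30
= 293.52 mOsm/kg ≈ 293.5 mOsm/kg
Osmolar gap = measured − calculated = 294 − 293.5 = 0.5 mOsm/kg

0.5 mOsm/kg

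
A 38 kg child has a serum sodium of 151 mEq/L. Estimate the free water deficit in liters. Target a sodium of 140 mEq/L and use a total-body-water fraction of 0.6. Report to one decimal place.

1.8 L

TBW = 0.6 · 38 = 22.8 L
Free water deficit = TBW · (Na/140 − 1)
= 22.8 · (151/140 − 1)
= 22.8 · 0.0786
= 1.79 L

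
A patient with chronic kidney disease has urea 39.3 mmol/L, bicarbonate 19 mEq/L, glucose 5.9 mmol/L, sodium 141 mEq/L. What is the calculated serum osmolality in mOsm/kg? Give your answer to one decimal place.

327.2 mOsm/kg

Calculated osmolality = 2·Na + glucose + urea
= 2·141 + 5.9 + 39.3
= 282 + 5.90 + 39.30
= 327.2 mOsm/kg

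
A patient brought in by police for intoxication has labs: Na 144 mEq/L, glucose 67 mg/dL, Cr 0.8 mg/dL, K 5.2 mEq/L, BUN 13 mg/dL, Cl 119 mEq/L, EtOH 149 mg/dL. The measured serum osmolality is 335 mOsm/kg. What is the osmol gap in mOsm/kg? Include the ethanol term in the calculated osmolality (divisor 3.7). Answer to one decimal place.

-1.6 mOsm/kg

Calculated osmolality = 2·Na + glucose/18 + BUN/2.8 + ethanol/3.7
= 2·144 + 67/18 + 13/2.8 + 149/3.7
= 288 + 3.72 + 4.64 + 40.27
= 336.63 mOsm/kg ≈ 336.6 mOsm/kg
Osmolar gap = measured − calculated = 335 − 336.6 = -1.6 mOsm/kg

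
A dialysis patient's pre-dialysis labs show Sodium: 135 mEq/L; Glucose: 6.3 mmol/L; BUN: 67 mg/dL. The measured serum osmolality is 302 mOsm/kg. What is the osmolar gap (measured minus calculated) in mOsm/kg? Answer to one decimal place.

Calculated osmolality = 2·Na + glucose + BUN/2.8
= 2·135 + 6.3 + 67/2.8
= 270 + 6.30 + 23.93
= 300.23 mOsm/kg ≈ 300.2 mOsm/kg
Osmolar gap = measured − calculated = 302 − 300.2 = 1.8 mOsm/kg

1.8 mOsm/kg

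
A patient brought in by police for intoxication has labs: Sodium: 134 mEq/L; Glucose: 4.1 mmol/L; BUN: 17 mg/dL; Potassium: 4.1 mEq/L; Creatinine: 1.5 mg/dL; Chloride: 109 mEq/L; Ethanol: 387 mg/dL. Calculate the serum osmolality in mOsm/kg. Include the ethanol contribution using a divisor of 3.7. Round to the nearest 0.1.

382.8 mOsm/kg

Calculated osmolality = 2·Na + glucose + BUN/2.8 + ethanol/3.7
= 2·134 + 4.1 + 17/2.8 + 387/3.7
= 268 + 4.10 + 6.07 + 104.59
= 382.76 mOsm/kg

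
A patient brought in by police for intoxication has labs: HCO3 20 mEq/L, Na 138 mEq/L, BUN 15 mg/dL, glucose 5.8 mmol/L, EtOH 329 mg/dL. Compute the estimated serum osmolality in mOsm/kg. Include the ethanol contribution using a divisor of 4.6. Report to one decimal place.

358.7 mOsm/kg

Calculated osmolality = 2·Na + glucose + BUN/2.8 + ethanol/4.6
= 2·138 + 5.8 + 15/2.8 + 329/4.6
= 276 + 5.80 + 5.36 + 71.52
= 358.68 mOsm/kg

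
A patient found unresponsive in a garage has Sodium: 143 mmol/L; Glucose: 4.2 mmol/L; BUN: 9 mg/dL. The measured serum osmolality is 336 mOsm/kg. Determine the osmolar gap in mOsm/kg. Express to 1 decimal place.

Calculated osmolality = 2·Na + glucose + BUN/2.8
= 2·143 + 4.2 + 9/2.8
= 286 + 4.20 + 3.21
= 293.41 mOsm/kg ≈ 293.4 mOsm/kg
Osmolar gap = measured − calculated = 336 − 293.4 = 42.6 mOsm/kg

42.6 mOsm/kg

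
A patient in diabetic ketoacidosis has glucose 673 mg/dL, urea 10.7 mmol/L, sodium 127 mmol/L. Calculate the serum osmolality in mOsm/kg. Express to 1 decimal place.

Calculated osmolality = 2·Na + glucose/18 + urea
= 2·127 + 673/18 + 10.7
= 254 + 37.39 + 10.70
= 302.09 mOsm/kg

302.1 mOsm/kg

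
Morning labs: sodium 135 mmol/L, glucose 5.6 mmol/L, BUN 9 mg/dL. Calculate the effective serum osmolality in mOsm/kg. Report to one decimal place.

275.6 mOsm/kg

Effective osmolality excludes urea (freely permeant across cell membranes):
2·Na + glucose
= 2·135 + 5.6
= 270 + 5.6
= 275.6 mOsm/kg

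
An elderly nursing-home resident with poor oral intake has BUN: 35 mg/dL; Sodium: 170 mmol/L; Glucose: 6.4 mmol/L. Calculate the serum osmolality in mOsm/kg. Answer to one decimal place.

358.9 mOsm/kg

Calculated osmolality = 2·Na + glucose + BUN/2.8
= 2·170 + 6.4 + 35/2.8
= 340 + 6.40 + 12.50
= 358.9 mOsm/kg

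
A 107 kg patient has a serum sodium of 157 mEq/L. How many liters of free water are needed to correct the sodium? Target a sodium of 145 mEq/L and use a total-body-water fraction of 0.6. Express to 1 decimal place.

5.3 L

TBW = 0.6 · 107 = 64.2 L
Free water deficit = TBW · (Na/145 − 1)
= 64.2 · (157/145 − 1)
= 64.2 · 0.0828
= 5.32 L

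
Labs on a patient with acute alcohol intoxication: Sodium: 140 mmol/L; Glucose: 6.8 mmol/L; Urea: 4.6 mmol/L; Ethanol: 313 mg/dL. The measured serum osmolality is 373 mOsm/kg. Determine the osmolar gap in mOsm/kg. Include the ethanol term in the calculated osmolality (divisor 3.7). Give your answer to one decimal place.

Calculated osmolality = 2·Na + glucose + urea + ethanol/3.7
= 2·140 + 6.8 + 4.6 + 313/3.7
= 280 + 6.80 + 4.60 + 84.59
= 375.99 mOsm/kg ≈ 376.0 mOsm/kg
Osmolar gap = measured − calculated = 373 − 376.0 = -3.0 mOsm/kg

-3.0 mOsm/kg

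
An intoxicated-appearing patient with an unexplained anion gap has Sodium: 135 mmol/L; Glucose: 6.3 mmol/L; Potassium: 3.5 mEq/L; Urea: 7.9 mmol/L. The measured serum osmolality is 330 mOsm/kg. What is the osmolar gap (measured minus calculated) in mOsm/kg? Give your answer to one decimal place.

Calculated osmolality = 2·Na + glucose + urea
= 2·135 + 6.3 + 7.9
= 270 + 6.30 + 7.90
= 284.2 mOsm/kg ≈ 284.2 mOsm/kg
Osmolar gap = measured − calculated = 330 − 284.2 = 45.8 mOsm/kg

45.8 mOsm/kg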